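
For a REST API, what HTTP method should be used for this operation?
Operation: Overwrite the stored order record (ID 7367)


GET = read, POST = create, PUT = update/replace, DELETE = remove
This operation is an update/replace.
PUT


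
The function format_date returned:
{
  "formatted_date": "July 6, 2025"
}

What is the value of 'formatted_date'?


July 6, 2025


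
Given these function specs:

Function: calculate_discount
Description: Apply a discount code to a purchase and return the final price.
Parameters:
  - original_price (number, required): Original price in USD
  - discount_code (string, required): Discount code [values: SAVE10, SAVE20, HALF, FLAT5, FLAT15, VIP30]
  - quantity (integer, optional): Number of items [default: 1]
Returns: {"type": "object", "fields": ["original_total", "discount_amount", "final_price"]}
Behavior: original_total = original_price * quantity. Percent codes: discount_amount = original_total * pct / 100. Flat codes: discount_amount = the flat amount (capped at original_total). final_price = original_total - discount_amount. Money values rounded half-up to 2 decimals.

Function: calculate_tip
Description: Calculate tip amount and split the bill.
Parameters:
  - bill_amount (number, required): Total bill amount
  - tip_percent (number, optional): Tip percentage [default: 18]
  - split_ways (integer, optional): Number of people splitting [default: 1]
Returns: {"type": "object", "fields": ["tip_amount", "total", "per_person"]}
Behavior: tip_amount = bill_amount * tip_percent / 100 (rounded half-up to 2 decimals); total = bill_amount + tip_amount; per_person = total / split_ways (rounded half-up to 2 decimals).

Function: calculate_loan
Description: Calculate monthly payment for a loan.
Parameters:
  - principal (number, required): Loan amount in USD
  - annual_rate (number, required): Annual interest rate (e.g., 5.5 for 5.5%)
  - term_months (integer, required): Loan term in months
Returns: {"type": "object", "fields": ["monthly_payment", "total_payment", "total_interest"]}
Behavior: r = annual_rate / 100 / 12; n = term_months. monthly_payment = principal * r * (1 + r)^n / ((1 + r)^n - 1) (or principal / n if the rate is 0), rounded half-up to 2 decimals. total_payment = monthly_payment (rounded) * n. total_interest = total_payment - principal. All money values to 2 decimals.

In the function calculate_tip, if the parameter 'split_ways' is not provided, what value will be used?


The calculate_tip spec declares:
  - split_ways (integer, optional): Number of people splitting [default: 1]
Default:
1


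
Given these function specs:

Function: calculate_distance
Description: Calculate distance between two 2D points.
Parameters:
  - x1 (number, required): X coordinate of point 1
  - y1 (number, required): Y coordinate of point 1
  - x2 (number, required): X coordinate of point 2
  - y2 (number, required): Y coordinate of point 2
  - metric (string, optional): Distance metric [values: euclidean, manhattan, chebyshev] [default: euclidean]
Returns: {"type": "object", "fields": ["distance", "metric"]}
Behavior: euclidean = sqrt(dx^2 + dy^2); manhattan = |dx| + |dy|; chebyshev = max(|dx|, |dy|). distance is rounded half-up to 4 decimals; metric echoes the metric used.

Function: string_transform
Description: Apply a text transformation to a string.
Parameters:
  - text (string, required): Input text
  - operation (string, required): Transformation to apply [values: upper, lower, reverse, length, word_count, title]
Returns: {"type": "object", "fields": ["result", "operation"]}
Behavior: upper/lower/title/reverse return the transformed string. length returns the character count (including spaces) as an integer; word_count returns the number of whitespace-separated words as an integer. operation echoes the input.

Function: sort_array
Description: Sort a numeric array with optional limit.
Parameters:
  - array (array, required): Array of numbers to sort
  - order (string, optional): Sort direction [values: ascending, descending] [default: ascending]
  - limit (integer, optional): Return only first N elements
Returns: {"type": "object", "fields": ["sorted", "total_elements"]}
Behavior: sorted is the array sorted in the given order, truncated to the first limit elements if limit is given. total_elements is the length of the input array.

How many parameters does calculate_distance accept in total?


Parameters of calculate_distance: x1 (required), y1 (required), x2 (required), y2 (required), metric (optional)
Total:
5


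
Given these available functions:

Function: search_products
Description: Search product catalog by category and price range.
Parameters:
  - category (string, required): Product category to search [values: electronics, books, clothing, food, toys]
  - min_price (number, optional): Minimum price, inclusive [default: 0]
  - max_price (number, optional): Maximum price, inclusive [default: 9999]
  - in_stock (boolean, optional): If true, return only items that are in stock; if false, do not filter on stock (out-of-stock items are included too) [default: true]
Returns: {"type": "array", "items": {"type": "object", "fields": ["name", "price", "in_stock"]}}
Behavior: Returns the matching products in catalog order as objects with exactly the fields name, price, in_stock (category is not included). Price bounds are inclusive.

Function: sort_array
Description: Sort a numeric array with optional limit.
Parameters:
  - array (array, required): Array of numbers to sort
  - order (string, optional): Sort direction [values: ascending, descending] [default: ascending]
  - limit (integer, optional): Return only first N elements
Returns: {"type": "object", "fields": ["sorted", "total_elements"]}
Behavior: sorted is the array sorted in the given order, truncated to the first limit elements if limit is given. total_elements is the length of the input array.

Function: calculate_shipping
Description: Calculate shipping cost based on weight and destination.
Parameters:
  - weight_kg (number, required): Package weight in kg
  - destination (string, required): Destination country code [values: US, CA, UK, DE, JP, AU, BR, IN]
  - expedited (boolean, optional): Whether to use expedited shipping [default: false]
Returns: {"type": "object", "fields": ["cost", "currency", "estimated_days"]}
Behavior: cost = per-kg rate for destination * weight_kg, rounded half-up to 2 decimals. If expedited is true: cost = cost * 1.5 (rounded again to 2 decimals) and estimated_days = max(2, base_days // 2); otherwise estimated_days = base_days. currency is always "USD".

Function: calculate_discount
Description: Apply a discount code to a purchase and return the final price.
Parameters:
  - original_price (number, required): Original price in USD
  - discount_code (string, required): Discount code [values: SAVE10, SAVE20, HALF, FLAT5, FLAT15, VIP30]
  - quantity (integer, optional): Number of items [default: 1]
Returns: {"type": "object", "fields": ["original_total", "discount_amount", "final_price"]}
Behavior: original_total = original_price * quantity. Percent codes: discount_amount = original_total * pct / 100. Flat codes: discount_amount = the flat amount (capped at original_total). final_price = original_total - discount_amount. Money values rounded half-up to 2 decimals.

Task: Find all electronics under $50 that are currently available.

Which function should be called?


The task needs a function whose description is: Search product catalog by category and price range.
search_products


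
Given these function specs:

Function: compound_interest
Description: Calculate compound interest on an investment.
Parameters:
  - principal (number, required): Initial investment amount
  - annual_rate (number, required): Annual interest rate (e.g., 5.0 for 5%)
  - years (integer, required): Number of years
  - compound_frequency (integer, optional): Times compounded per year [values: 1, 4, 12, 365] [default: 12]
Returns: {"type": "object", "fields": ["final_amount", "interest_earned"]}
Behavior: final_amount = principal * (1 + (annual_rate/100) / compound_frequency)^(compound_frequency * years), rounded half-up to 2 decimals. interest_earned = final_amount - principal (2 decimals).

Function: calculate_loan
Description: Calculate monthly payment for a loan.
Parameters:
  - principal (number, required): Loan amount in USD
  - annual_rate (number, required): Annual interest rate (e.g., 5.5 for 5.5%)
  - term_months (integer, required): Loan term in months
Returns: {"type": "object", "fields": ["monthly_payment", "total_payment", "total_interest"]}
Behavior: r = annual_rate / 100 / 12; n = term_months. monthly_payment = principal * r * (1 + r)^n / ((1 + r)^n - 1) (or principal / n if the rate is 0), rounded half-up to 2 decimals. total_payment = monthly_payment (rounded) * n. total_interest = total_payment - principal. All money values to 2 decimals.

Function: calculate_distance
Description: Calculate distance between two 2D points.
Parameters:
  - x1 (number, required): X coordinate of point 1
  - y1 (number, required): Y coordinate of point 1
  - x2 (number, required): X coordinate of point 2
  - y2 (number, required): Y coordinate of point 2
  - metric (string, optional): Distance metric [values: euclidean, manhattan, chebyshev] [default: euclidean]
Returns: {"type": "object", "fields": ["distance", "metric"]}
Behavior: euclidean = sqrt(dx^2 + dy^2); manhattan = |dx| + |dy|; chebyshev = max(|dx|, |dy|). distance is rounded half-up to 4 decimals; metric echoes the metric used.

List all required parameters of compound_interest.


Parameters of compound_interest and their required/optional flag:
  principal: required
  annual_rate: required
  years: required
  compound_frequency: optional
annual_rate, principal, years


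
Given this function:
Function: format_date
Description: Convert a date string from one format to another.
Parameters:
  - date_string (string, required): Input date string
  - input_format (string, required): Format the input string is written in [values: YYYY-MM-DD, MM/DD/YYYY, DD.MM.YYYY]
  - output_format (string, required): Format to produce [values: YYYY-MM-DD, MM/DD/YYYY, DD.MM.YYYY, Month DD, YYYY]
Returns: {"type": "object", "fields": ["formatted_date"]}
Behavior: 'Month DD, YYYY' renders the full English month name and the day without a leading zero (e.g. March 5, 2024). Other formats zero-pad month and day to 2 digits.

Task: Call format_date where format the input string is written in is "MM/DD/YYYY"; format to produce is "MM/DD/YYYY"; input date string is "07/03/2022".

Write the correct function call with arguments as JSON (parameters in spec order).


Mapping each described value to its parameter name:
  'Format the input string is written in' -> input_format = "MM/DD/YYYY"
  'Format to produce' -> output_format = "MM/DD/YYYY"
  'Input date string' -> date_string = "07/03/2022"
format_date({"date_string": "07/03/2022", "input_format": "MM/DD/YYYY", "output_format": "MM/DD/YYYY"})


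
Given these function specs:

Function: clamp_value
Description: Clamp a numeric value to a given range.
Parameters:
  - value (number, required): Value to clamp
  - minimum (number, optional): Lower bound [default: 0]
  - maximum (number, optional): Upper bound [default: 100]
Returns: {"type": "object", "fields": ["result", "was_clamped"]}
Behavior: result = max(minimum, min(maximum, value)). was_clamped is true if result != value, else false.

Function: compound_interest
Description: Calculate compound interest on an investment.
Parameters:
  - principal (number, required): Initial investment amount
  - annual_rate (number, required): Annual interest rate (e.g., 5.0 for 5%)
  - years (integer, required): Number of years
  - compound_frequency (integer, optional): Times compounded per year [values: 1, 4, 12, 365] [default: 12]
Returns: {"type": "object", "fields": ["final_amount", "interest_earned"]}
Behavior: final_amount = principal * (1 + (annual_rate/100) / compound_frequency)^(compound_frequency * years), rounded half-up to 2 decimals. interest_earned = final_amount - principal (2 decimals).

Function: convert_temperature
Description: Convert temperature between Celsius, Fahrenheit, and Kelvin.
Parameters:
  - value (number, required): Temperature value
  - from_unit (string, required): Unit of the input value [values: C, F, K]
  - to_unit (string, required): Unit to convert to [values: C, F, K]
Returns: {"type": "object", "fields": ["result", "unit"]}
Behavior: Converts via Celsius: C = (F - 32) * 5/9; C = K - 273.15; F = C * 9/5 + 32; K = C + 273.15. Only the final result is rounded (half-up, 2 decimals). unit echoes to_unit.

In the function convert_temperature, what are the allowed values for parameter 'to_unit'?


The convert_temperature spec declares:
  - to_unit (string, required): Unit to convert to [values: C, F, K]
Allowed values:
C, F, K


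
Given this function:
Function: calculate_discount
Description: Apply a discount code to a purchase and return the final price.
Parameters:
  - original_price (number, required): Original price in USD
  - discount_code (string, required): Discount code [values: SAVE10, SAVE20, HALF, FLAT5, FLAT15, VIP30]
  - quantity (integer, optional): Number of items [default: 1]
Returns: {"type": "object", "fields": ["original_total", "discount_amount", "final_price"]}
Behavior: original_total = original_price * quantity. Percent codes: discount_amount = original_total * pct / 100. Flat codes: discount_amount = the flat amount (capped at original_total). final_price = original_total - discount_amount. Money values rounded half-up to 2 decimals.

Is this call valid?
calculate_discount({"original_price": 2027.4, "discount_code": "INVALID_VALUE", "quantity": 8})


Checking parameter values...
Parameter 'discount_code' has value 'INVALID_VALUE' not in allowed: SAVE10, SAVE20, HALF, FLAT5, FLAT15, VIP30
Invalid - 'discount_code' must be one of SAVE10, SAVE20, HALF, FLAT5, FLAT15, VIP30


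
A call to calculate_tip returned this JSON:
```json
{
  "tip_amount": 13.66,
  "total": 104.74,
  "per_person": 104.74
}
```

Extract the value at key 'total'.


104.74


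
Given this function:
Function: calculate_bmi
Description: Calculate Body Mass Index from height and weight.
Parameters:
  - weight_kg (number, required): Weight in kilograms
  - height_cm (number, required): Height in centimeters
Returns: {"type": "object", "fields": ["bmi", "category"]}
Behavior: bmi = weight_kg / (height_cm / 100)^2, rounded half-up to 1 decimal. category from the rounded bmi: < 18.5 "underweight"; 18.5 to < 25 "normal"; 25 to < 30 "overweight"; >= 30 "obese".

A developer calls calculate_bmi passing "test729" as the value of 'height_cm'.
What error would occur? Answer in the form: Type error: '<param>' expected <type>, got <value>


Spec: 'height_cm' is declared as number; "test729" is a string.
Type error: 'height_cm' expected number, got "test729"


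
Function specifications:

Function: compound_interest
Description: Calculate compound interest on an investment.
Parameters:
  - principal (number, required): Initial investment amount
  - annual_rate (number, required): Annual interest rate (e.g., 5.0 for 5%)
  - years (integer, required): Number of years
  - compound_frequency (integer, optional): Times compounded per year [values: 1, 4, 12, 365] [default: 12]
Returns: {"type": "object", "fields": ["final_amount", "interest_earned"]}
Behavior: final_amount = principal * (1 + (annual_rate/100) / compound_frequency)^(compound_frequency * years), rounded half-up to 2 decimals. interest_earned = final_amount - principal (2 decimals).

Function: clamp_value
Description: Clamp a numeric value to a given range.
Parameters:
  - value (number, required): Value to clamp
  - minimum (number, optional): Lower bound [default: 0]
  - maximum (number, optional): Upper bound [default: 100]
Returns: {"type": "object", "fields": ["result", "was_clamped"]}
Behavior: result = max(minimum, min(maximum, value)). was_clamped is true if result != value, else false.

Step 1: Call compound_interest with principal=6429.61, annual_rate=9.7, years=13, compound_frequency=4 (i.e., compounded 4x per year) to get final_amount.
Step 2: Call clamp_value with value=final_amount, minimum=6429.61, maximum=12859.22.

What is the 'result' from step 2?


Step 1: compound_interest
  rate per period = 9.7/100/4 = 0.02425 (keep full precision); periods = 4 * 13 = 52
  (1 + 0.02425)^52 = 3.4762466
  final_amount = 6429.61 * 3.4762466 = 22350.909871 -> 22350.91
  interest_earned = 22350.91 - 6429.61 = 15921.30
  -> final_amount = 22350.91
Step 2: clamp_value(value=22350.91, minimum=6429.61, maximum=12859.22)
  result = max(6429.61, min(12859.22, 22350.91)) = max(6429.61, 12859.22) = 12859.22
  was_clamped = (12859.22 != 22350.91) = true
  -> result = 12859.22
12859.22


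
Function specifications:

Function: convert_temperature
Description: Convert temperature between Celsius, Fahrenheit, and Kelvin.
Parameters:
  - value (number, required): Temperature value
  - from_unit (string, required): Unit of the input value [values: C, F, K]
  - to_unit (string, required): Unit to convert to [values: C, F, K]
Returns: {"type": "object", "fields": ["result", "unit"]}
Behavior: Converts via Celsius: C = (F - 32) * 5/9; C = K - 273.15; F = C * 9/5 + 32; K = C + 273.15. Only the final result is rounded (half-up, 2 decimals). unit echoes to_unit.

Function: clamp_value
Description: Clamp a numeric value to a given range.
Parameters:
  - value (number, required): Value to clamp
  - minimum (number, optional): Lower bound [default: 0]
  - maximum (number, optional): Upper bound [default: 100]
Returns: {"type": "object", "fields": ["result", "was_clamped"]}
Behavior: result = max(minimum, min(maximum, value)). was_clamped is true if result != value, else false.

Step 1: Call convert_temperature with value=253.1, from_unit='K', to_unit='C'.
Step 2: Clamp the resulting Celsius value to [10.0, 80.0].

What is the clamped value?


Step 1: convert_temperature(value=253.1, from_unit=K, to_unit=C)
  To C: 253.1 - 273.15 = -20.05
  Target is C: -20.05
  Round to 2 decimals: -20.05
  -> result = -20.05 C
Step 2: clamp_value(value=-20.05, minimum=10.0, maximum=80.0)
  result = max(10.0, min(80.0, -20.05)) = max(10.0, -20.05) = 10.0
  was_clamped = (10.0 != -20.05) = true
  -> result = 10.0
10.0


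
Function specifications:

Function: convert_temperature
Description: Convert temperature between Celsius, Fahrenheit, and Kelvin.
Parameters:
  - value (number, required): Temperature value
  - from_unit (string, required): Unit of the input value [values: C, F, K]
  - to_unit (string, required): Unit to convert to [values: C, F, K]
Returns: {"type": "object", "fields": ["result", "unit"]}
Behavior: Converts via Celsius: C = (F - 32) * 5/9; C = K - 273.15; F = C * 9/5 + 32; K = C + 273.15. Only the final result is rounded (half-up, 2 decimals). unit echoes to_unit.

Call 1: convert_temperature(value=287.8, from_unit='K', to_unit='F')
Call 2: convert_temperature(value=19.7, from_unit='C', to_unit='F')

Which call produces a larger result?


Call 1:
  To C: 287.8 - 273.15 = 14.65
  To F: 14.65 * 9/5 + 32 = 58.37
  Round to 2 decimals: 58.37
  -> 58.37 F
Call 2:
  Input already in C: 19.7
  To F: 19.7 * 9/5 + 32 = 67.46
  Round to 2 decimals: 67.46
  -> 67.46 F
Call 2 (67.46 F)


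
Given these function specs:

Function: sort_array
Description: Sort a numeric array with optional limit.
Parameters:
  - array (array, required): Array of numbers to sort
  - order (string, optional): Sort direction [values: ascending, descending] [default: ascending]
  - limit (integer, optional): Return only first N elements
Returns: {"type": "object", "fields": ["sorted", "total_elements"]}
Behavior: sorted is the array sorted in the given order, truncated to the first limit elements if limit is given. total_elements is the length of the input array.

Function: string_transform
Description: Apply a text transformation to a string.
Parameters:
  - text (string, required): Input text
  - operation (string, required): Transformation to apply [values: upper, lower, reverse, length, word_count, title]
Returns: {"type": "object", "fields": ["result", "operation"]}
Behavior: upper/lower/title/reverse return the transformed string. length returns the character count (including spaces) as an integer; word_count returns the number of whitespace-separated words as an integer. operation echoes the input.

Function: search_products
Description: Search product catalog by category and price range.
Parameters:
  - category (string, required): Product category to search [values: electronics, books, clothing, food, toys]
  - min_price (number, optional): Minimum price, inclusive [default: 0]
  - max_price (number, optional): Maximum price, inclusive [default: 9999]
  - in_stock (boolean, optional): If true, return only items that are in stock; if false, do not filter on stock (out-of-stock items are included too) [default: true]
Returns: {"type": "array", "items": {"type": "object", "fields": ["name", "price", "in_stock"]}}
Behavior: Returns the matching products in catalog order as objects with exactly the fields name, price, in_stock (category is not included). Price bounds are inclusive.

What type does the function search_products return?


The search_products spec declares Returns: {"type": "array", "items": {"type": "object", "fields": ["name", "price", "in_stock"]}}
Type:
array


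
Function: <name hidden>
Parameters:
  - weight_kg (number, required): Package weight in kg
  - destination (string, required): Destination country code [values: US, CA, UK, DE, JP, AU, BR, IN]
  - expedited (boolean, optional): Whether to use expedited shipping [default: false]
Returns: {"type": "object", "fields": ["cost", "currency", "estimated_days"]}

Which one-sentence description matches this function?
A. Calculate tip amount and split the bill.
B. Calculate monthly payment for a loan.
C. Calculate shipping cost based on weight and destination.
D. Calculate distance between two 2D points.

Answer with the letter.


Parameters weight_kg, destination, expedited and return ["cost", "currency", "estimated_days"] fit: Calculate shipping cost based on weight and destination.
C


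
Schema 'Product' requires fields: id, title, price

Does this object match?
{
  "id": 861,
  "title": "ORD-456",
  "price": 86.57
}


Checking required fields... All present.
Valid - all required fields present


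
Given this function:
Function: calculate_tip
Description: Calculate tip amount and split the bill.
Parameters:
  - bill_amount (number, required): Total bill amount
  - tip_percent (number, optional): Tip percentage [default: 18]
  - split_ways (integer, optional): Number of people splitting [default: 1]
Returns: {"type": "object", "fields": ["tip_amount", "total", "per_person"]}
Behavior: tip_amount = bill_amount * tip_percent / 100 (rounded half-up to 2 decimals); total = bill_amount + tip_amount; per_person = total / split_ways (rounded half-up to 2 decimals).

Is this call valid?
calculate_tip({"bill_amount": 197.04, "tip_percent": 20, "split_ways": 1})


Checking all required parameters present and types match... All valid.
Valid


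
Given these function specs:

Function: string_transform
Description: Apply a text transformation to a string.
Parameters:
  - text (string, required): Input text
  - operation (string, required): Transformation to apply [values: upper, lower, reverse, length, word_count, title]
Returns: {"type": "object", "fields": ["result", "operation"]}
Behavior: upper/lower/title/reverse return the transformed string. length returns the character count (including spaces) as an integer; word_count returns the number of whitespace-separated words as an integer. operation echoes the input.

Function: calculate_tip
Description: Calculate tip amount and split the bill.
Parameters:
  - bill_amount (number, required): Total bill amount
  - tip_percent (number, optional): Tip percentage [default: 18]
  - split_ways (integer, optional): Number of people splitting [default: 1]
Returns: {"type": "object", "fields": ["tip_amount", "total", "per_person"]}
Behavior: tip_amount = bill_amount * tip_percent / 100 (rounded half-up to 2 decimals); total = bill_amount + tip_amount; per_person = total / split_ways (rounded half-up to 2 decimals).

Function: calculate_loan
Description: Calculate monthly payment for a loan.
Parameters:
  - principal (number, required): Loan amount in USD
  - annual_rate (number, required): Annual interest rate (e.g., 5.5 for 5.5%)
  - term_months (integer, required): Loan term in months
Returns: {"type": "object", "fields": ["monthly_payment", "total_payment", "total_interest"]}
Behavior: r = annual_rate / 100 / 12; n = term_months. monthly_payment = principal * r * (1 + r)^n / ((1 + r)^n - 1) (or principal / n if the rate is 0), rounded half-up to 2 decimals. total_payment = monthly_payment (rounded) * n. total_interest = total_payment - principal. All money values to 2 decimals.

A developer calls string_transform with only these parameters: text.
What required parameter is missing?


Required parameters: text, operation
Provided: text
Missing: operation
operation


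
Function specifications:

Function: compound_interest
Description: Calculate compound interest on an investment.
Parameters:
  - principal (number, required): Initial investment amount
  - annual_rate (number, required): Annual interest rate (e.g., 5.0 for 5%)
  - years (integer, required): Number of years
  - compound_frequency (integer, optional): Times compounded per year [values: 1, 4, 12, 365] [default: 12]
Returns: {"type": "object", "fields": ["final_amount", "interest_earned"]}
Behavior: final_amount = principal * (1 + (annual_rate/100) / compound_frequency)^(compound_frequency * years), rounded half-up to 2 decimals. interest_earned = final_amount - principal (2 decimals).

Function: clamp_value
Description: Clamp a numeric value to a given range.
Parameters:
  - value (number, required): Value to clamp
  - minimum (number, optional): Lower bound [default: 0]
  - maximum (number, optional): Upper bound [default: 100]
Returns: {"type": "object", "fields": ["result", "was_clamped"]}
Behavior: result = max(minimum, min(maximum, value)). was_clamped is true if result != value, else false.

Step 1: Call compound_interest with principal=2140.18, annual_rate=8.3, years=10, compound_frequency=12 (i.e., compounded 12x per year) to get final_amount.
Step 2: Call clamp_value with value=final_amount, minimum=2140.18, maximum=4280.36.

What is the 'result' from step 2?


Step 1: compound_interest
  rate per period = 8.3/100/12 = 0.006916666667 (keep full precision); periods = 12 * 10 = 120
  (1 + 0.006916666667)^120 = 2.28677551
  final_amount = 2140.18 * 2.28677551 = 4894.11121 -> 4894.11
  interest_earned = 4894.11 - 2140.18 = 2753.93
  -> final_amount = 4894.11
Step 2: clamp_value(value=4894.11, minimum=2140.18, maximum=4280.36)
  result = max(2140.18, min(4280.36, 4894.11)) = max(2140.18, 4280.36) = 4280.36
  was_clamped = (4280.36 != 4894.11) = true
  -> result = 4280.36
4280.36


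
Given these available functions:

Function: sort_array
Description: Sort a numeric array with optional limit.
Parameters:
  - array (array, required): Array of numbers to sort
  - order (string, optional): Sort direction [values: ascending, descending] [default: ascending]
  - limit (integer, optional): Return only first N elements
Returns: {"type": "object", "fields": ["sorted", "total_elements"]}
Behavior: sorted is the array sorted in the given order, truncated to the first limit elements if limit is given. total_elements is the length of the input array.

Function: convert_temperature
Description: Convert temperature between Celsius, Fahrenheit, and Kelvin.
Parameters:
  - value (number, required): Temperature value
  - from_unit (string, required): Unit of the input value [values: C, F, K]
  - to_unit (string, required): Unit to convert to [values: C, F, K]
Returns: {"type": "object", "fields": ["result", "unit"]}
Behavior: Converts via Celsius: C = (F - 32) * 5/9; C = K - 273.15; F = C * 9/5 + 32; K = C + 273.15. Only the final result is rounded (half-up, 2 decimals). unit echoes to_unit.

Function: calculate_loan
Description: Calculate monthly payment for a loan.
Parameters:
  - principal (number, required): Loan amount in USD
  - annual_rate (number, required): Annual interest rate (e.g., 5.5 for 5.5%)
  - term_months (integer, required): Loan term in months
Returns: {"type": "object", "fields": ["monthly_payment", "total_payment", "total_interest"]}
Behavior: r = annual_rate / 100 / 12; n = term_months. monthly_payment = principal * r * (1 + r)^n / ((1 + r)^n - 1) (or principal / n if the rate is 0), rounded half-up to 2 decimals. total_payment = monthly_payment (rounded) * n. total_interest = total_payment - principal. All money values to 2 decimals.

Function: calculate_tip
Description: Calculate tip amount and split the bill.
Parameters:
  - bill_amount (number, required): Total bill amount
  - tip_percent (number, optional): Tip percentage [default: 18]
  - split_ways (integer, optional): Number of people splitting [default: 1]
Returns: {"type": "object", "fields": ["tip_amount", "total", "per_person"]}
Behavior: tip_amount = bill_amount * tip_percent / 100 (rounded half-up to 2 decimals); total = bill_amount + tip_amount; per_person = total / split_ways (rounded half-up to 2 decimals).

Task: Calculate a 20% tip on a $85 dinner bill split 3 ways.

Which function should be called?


The task needs a function whose description is: Calculate tip amount and split the bill.
calculate_tip


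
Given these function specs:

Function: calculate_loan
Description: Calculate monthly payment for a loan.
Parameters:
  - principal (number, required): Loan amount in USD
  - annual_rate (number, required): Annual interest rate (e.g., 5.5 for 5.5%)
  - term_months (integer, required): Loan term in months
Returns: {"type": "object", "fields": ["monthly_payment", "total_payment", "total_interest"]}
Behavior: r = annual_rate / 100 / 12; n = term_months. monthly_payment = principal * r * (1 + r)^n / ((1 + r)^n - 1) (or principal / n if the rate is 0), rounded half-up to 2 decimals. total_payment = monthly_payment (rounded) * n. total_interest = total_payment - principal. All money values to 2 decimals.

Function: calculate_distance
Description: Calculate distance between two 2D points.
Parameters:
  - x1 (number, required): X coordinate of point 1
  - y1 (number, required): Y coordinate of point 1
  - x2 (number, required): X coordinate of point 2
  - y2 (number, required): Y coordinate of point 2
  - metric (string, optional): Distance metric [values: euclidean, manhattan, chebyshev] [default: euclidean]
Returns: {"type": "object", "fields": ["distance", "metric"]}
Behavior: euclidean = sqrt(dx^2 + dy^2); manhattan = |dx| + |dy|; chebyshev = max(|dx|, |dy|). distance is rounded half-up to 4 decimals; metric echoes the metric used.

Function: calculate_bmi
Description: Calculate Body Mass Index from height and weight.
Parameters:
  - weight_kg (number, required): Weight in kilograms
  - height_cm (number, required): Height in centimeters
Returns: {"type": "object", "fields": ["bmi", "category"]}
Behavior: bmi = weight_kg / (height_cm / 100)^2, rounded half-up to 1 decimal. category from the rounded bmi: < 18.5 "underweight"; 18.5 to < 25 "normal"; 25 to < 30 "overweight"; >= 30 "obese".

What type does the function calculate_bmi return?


The calculate_bmi spec declares Returns: {"type": "object", "fields": ["bmi", "category"]}
Type:
object


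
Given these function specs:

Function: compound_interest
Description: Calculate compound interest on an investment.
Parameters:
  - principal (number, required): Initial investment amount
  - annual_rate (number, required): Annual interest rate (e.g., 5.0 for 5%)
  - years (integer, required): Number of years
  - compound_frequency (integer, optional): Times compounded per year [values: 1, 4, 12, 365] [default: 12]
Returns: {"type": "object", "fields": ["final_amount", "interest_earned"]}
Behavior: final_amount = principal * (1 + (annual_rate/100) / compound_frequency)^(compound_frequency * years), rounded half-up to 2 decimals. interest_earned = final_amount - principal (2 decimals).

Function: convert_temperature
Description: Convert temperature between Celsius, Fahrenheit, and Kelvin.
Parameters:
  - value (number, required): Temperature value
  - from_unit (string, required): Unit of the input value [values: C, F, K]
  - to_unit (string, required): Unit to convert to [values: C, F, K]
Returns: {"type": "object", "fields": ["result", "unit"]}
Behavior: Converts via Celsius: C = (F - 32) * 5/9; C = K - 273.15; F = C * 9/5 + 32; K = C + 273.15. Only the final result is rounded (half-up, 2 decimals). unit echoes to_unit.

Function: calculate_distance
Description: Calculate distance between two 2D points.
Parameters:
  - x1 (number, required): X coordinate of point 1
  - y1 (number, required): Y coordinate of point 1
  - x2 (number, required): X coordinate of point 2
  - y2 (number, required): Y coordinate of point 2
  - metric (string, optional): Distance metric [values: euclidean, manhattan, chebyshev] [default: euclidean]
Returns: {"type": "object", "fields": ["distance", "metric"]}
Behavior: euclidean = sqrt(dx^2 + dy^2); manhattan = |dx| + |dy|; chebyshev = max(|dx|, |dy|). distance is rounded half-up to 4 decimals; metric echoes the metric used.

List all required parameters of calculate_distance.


Parameters of calculate_distance and their required/optional flag:
  x1: required
  y1: required
  x2: required
  y2: required
  metric: optional
x1, x2, y1, y2


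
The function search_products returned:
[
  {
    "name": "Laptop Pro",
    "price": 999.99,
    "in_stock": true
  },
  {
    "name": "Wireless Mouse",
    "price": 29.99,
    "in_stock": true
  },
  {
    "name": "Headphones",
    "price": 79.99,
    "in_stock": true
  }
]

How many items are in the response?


Items: Laptop Pro, Wireless Mouse, Headphones
3


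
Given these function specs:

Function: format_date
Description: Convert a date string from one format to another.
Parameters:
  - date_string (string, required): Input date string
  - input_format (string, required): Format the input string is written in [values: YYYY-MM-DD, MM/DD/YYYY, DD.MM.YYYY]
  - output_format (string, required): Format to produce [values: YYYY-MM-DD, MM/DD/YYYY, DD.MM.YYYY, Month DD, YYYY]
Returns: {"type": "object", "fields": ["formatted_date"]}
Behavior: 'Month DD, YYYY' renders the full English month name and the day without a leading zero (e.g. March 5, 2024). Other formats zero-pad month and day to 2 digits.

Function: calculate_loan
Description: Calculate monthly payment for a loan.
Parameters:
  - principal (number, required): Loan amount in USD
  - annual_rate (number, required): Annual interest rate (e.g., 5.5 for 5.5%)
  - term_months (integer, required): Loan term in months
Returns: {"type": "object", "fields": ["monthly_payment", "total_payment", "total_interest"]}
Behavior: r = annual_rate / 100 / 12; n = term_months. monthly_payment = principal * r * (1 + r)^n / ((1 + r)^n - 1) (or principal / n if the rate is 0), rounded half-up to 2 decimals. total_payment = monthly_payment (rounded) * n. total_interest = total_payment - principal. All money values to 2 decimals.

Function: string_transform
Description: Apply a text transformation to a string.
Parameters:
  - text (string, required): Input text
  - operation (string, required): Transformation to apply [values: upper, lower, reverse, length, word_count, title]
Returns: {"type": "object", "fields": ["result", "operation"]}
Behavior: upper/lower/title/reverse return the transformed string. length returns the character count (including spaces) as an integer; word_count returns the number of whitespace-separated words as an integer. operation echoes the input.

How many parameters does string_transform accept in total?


Parameters of string_transform: text (required), operation (required)
Total:
2


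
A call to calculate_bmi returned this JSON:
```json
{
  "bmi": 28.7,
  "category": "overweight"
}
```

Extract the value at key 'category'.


overweight


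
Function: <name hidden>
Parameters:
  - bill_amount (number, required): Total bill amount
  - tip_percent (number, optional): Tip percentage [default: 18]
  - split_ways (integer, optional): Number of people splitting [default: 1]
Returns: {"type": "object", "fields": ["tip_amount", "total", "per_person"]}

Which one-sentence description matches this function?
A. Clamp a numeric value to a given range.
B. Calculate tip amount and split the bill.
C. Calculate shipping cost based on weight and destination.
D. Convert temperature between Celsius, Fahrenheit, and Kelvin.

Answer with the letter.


Parameters bill_amount, tip_percent, split_ways and return ["tip_amount", "total", "per_person"] fit: Calculate tip amount and split the bill.
B


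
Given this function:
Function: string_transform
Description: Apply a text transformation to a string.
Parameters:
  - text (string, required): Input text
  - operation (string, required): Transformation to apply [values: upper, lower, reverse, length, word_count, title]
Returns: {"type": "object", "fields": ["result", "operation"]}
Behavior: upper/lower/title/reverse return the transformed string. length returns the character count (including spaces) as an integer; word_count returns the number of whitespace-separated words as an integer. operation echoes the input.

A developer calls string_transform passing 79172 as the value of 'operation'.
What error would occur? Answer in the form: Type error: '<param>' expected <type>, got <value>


Spec: 'operation' is declared as string; 79172 is an integer.
Type error: 'operation' expected string, got 79172


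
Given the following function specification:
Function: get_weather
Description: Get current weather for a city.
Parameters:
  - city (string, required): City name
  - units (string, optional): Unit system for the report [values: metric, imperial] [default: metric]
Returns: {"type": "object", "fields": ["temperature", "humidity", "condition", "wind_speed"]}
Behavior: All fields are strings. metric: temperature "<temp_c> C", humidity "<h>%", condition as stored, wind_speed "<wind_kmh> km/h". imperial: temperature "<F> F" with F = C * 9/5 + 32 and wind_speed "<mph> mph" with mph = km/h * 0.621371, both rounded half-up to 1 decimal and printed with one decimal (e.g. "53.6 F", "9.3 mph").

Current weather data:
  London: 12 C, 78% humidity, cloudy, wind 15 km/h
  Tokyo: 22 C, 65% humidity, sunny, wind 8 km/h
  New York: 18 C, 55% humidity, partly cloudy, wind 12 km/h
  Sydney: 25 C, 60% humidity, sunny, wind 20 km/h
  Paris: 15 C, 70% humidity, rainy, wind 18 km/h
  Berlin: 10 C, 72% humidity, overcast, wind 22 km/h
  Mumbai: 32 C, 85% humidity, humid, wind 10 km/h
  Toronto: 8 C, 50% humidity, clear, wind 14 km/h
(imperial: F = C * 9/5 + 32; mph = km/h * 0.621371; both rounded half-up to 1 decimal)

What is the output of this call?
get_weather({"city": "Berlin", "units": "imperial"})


Berlin record: 10 C, 72%, overcast, 22 km/h
imperial: temperature = 10 * 9/5 + 32 = 50 -> 50.0 F
imperial: wind_speed = 22 * 0.621371 = 13.670162 -> 13.7 mph
Output:
{"temperature": "50.0 F", "humidity": "72%", "condition": "overcast", "wind_speed": "13.7 mph"}


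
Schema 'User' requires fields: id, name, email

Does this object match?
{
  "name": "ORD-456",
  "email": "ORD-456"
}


Checking required fields...
Missing: id
Invalid - missing required field 'id'


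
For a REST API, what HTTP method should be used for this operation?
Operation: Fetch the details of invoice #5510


GET = read, POST = create, PUT = update/replace, DELETE = remove
This operation is a read.
GET


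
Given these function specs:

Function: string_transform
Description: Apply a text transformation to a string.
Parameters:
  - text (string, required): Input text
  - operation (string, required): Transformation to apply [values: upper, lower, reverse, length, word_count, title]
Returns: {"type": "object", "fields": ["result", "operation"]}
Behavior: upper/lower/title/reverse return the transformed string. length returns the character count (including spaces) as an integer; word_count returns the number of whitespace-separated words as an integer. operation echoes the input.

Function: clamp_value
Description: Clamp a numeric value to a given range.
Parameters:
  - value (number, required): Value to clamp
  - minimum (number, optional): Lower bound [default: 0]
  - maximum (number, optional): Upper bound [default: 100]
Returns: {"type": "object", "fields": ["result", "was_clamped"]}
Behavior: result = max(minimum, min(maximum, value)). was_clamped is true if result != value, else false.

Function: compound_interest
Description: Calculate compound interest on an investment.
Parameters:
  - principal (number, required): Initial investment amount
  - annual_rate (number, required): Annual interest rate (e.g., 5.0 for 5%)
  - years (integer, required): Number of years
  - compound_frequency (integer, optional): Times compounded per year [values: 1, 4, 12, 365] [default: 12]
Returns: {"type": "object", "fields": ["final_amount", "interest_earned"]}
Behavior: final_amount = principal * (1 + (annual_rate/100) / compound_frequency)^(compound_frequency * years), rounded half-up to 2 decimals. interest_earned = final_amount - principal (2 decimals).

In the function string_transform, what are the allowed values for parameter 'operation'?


The string_transform spec declares:
  - operation (string, required): Transformation to apply [values: upper, lower, reverse, length, word_count, title]
Allowed values:
upper, lower, reverse, length, word_count, title
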